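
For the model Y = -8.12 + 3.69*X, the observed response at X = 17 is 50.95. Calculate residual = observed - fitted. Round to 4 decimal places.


Fitted value at X = 17 is yhat = -8.12 + 3.69*17 = 54.6100.
Residual = 50.95 - 54.6100 = -3.6600.

-3.6600


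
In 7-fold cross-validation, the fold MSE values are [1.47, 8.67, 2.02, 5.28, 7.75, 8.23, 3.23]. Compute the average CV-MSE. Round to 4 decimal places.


Add all fold MSEs: 36.6500.
Divide by k = 7: 36.6500/7 = 5.2357.

5.2357


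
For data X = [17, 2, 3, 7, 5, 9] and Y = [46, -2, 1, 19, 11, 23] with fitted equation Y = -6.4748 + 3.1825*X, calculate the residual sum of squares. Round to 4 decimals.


Predicted values from Y = -6.4748 + 3.1825*X.
Residuals: [-1.6277, -1.8902, -2.0727, 3.1973, 1.5623, 0.8323].
SSres = 23.8746.

23.8746


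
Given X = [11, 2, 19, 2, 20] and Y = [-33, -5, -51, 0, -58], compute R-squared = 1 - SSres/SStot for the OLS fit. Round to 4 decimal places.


After computing the OLS fit (b0=2.7888, b1=-2.9804):
SSres = 31.8827, SStot = 2757.2000.
R^2 = 1 - 31.8827/2757.2000 = 0.9884.

0.9884


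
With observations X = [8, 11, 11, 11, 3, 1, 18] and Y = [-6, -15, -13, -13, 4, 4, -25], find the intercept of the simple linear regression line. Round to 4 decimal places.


The slope is b1 = -1.8402.
Sample means are xbar = 9.0000 and ybar = -9.1429.
Intercept: b0 = -9.1429 - (-1.8402)(9.0000) = 7.4190.

7.4190


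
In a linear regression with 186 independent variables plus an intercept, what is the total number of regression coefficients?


Total coefficients = number of predictors + 1 (for the intercept).
= 186 + 1 = 187.

187


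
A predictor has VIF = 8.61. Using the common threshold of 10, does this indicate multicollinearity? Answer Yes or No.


Check: VIF = 8.61 vs threshold = 10.
Since 8.61 < 10, the answer is No.

No


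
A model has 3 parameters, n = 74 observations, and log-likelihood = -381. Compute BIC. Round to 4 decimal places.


k * ln(n) = 3 * ln(74) = 3 * 4.304065 = 12.912195.
-2 * loglik = -2 * (-381) = 762.
BIC = 12.912195 + 762 = 774.912195, which rounds to 774.9122.

774.9122


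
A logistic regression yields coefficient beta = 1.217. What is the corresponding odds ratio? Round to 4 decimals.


exp(1.217) = 3.3770.
So the odds ratio is 3.3770.

3.3770


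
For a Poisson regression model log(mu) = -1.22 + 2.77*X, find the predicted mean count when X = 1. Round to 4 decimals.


Linear predictor: eta = -1.22 + (2.77)(1) = 1.5500.
Expected count: mu = exp(1.5500) = 4.7115.

4.7115


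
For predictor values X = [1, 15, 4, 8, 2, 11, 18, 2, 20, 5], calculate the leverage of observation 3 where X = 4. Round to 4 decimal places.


n = 10, xbar = 8.6000.
SXX = sum((xi - xbar)^2) = 444.4000.
h = 1/10 + (4 - 8.6000)^2 / 444.4000 = 0.1476.

0.1476


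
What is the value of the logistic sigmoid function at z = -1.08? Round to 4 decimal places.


Compute exp(1.0800) = 2.9447.
Sigmoid = 1 / (1 + 2.9447) = 1 / 3.9447 = 0.2535.

0.2535


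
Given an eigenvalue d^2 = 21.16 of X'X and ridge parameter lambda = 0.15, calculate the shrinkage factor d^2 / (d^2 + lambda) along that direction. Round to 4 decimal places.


d^2 + lambda = 21.16 + 0.15 = 21.3100.
Shrinkage factor = 21.16/21.3100 = 0.9930.

0.9930


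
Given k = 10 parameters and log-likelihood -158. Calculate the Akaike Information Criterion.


AIC = 2*10 - 2*(-158).
= 20 + 316 = 336.

336


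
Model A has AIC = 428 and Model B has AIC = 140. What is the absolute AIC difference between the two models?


Absolute difference = |428 - 140| = 288.
The model with lower AIC (B) is preferred.

288


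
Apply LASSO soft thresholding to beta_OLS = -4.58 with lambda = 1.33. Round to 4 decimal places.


Check: |-4.58| = 4.58 vs lambda = 1.33.
Since |beta| > lambda, coefficient = sign(beta)*(|beta| - lambda) = -3.2500.
Soft-thresholded coefficient = -3.2500.

-3.2500


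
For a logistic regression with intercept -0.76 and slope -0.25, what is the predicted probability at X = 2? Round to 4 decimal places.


z = -0.76 + -0.25 * 2 = -1.2600.
Sigmoid: P = 1 / (1 + exp(1.2600)) = 0.2210.

0.2210


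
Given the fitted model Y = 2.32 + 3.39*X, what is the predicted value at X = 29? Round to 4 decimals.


Substitute X = 29 into the equation:
Y = 2.32 + 3.39 * 29 = 2.32 + 98.3100 = 100.6300.

100.6300


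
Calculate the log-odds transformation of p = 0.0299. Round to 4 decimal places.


1 - p = 0.9701.
p/(1-p) = 0.0308.
logit = ln(0.0308) = -3.4795.

-3.4795


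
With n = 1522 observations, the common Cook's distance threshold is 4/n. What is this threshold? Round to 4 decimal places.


Cook's distance cutoff = 4/n = 4/1522.
= 0.0026.

0.0026


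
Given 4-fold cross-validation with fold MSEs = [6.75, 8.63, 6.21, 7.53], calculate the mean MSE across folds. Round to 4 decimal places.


Total MSE across folds = 29.1200.
CV-MSE = 29.1200/4 = 7.2800.

7.2800


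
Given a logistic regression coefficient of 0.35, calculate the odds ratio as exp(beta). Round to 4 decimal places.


The odds ratio is computed as:
OR = e^(0.35) = 1.4191.

1.4191


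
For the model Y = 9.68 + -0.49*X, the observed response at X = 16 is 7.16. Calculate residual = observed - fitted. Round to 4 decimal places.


Predicted = 9.68 + -0.49 * 16 = 1.8400.
Residual = 7.16 - 1.8400 = 5.3200.

5.3200


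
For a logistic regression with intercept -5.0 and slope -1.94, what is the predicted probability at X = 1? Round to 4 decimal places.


Compute z = -5.0 + (-1.94)(1) = -6.9400.
exp(-z) = 1032.7702.
P = 1/(1 + 1032.7702) = 0.0010.

0.0010


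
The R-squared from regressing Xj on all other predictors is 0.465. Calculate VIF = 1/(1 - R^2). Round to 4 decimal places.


Using VIF = 1/(1 - R^2_j):
1 - 0.465 = 0.535.
VIF = 1.8692.

1.8692


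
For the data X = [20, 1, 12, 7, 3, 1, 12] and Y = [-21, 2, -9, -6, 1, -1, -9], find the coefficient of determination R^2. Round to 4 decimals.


Fit the OLS line: b0 = 2.6571, b1 = -1.1000.
SSres = 17.8571.
SStot = 380.8571.
R^2 = 1 - 17.8571/380.8571 = 0.9531.

0.9531


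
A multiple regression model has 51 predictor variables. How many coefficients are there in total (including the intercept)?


Each predictor gets one coefficient, plus one intercept.
Total parameters = 51 + 1 = 52.

52


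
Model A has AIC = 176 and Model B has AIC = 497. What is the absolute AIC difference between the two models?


Absolute difference = |176 - 497| = 321.
The model with lower AIC (A) is preferred.

321


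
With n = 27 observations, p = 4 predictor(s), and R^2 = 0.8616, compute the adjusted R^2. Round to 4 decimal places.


Adjusted R^2 = 1 - (1 - R^2) * (n-1)/(n-p-1).
(1 - R^2) = 0.1384.
(n-1)/(n-p-1) = 26/22.
(1 - R^2) * (n-1) = 0.1384 * 26 = 3.5984.
Divide by (n-p-1): 3.5984 / 22 = 0.1636.
Adj R^2 = 1 - 0.1636 = 0.8364.

0.8364


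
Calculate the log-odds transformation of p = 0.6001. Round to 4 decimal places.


Compute the odds: 0.6001/0.3999 = 1.5006.
Take the natural log: ln(1.5006) = 0.4059.

0.4059


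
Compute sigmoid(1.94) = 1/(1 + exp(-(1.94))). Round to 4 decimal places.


First, exp(-1.9400) = 0.1437.
Then sigma(z) = 1/(1 + 0.1437) = 0.8744.

0.8744


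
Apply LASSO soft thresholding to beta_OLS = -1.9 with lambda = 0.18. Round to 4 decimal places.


Absolute value: |-1.9| = 1.9.
Compare to lambda = 0.18.
Since |beta| > lambda, coefficient = sign(beta)*(|beta| - lambda) = -1.7200.

-1.7200


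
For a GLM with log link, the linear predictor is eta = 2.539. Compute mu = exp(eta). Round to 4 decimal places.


The inverse log link gives:
mu = exp(2.539) = 12.6670.

12.6670


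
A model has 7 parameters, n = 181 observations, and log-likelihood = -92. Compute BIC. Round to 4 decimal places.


Compute k*ln(n) = 7*ln(181) = 7*5.198497 = 36.389479.
Then -2*loglik = 184.
BIC = 36.389479 + 184 = 220.389479, which rounds to 220.3895.

220.3895


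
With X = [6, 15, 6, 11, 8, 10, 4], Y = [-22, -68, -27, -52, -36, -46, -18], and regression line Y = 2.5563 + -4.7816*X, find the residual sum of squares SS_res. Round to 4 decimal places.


Predicted values from Y = 2.5563 + -4.7816*X.
Residuals: [4.1333, 1.1677, -0.8667, -1.9587, -0.3035, -0.7403, -1.4299].
SSres = 25.7201.

25.7201


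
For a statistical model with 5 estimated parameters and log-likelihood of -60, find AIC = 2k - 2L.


Compute:
2k = 2*5 = 10.
-2*loglik = -2*(-60) = 120.
AIC = 10 + 120 = 130.

130


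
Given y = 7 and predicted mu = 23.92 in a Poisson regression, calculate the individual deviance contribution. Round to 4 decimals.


First: ln(7/23.92) = -1.228805.
Then: 7 * -1.228805 = -8.601635.
y - mu = 7 - 23.92 = -16.92.
D = 2(-8.601635 - -16.92) = 16.636730, which rounds to 16.6367.

16.6367


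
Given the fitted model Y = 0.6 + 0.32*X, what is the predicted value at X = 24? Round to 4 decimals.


Substitute X = 24 into the equation:
Y = 0.6 + 0.32 * 24 = 0.6 + 7.6800 = 8.2800.

8.2800


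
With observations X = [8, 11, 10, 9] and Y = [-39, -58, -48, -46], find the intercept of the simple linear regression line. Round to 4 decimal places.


Compute b1 = -5.9000 from the OLS formula.
With xbar = 9.5000 and ybar = -47.7500, the intercept is:
b0 = -47.7500 - -5.9000 * 9.5000 = 8.3000.

8.3000


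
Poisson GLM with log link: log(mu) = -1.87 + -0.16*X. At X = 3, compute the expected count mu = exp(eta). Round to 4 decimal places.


Compute eta = -1.87 + -0.16 * 3 = -2.3500.
Apply inverse link: mu = e^-2.3500 = 0.0954.

0.0954


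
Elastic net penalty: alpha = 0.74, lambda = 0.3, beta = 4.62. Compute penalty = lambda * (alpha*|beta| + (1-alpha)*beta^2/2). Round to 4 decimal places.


L1 component = 0.74 * |4.62| = 3.4188.
L2 component = 0.26 * 4.62^2 / 2 = 2.7748.
Penalty = 0.3 * (3.4188 + 2.7748) = 0.3 * 6.1936 = 1.8581.

1.8581


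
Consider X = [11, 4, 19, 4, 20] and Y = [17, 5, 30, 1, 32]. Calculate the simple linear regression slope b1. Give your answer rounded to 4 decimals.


The sample means are xbar = 11.6000 and ybar = 17.0000.
Compute S_xx = 241.2000 and S_xy = 435.0000.
Slope b1 = S_xy / S_xx = 435.0000 / 241.2000 = 1.8035.

1.8035


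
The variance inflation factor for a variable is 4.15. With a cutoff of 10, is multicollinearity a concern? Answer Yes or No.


Check: VIF = 4.15 vs threshold = 10.
Since 4.15 < 10, the answer is No.

No


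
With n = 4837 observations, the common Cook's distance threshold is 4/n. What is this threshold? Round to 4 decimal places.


Using the rule of thumb:
Threshold = 4 / 4837 = 0.0008.

0.0008


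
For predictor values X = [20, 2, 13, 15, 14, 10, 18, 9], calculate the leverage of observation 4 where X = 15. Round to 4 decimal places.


Mean of X: xbar = 12.6250.
SXX = 223.8750.
For X = 15: h = 1/8 + (15 - 12.6250)^2/223.8750 = 0.1502.

0.1502


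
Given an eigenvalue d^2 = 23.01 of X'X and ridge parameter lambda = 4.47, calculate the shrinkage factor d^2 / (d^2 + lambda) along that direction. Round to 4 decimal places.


d^2 + lambda = 23.01 + 4.47 = 27.4800.
Shrinkage factor = 23.01/27.4800 = 0.8373.

0.8373


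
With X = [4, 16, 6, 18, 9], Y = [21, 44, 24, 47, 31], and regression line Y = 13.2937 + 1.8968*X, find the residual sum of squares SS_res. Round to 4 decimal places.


For each point, residual = actual - predicted.
Residuals: [0.1191, 0.3575, -0.6745, -0.4361, 0.6351].
Sum of squared residuals = 1.1905.

1.1905


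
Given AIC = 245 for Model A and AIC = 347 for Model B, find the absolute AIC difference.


Compute |245 - 347| = 102.
Model A has the smaller AIC.

102


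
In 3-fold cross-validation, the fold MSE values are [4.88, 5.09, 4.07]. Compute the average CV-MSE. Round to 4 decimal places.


Sum of fold MSEs = 14.0400.
Average = 14.0400 / 3 = 4.6800.

4.6800


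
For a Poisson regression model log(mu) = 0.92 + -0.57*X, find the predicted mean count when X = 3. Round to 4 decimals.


Compute eta = 0.92 + -0.57 * 3 = -0.7900.
Apply inverse link: mu = e^-0.7900 = 0.4538.

0.4538


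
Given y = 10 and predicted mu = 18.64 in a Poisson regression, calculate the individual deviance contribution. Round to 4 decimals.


Compute y*ln(y/mu) = 10*ln(10/18.64) = 10*-0.622725 = -6.227250.
y - mu = -8.64.
D = 2*(-6.227250 - (-8.64)) = 4.825500, which rounds to 4.8255.

4.8255


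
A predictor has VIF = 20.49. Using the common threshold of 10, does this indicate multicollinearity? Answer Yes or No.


The threshold is 10.
VIF = 20.49 is >= 10.
Multicollinearity indication: Yes.

Yes


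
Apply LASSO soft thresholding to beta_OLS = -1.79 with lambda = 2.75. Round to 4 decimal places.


|beta_OLS| = 1.79.
lambda = 2.75.
Since |beta| <= lambda, the coefficient is set to 0.
Result = 0.0000.

0.0000


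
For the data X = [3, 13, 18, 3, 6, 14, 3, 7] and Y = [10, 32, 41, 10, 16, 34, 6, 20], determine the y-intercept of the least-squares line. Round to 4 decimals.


The slope is b1 = 2.2038.
Sample means are xbar = 8.3750 and ybar = 21.1250.
Intercept: b0 = 21.1250 - (2.2038)(8.3750) = 2.6686.

2.6686


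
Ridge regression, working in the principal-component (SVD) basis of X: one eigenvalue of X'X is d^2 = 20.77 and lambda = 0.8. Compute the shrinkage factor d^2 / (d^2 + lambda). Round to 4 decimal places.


d^2 + lambda = 20.77 + 0.8 = 21.5700.
Shrinkage factor = 20.77/21.5700 = 0.9629.

0.9629


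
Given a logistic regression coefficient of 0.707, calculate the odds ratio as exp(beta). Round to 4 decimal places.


The odds ratio is computed as:
OR = e^(0.707) = 2.0279.

2.0279


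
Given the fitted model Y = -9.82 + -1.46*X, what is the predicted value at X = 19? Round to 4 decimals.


Substitute X = 19 into the equation:
Y = -9.82 + -1.46 * 19 = -9.82 + -27.7400 = -37.5600.

-37.5600


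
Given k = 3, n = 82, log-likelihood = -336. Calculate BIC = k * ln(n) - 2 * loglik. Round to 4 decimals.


Compute k*ln(n) = 3*ln(82) = 3*4.406719 = 13.220157.
Then -2*loglik = 672.
BIC = 13.220157 + 672 = 685.220157, which rounds to 685.2202.

685.2202


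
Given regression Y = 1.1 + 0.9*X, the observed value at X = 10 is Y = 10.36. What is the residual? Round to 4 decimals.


Fitted value at X = 10 is yhat = 1.1 + 0.9*10 = 10.1000.
Residual = 10.36 - 10.1000 = 0.2600.

0.2600


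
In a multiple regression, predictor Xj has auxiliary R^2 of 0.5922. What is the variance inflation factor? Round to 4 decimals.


VIF = 1 / (1 - 0.5922).
= 1 / 0.4078 = 2.4522.

2.4522


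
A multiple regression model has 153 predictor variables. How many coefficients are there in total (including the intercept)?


Including the intercept, the model has 153 predictor coefficients + 1 intercept.
Total = 154.

154


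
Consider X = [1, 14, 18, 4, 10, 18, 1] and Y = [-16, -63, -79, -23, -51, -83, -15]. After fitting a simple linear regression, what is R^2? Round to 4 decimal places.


Fit the OLS line: b0 = -10.5189, b1 = -3.8844.
SSres = 27.1712.
SStot = 5152.8571.
R^2 = 1 - 27.1712/5152.8571 = 0.9947.

0.9947


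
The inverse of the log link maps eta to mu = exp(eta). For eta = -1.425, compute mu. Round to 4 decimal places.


Apply the inverse link:
mu = e^-1.425 = 0.2405.

0.2405


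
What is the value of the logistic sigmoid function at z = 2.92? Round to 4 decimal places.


First, exp(-2.9200) = 0.0539.
Then sigma(z) = 1/(1 + 0.0539) = 0.9488.

0.9488


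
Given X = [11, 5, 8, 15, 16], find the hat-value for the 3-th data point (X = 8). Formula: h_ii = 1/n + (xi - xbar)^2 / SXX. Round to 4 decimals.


n = 5, xbar = 11.0000.
SXX = sum((xi - xbar)^2) = 86.0000.
h = 1/5 + (8 - 11.0000)^2 / 86.0000 = 0.3047.

0.3047


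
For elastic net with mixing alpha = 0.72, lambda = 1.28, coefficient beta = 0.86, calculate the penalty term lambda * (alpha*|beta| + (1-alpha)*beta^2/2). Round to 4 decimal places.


L1 component = 0.72 * |0.86| = 0.6192.
L2 component = 0.28 * 0.86^2 / 2 = 0.1035.
Penalty = 1.28 * (0.6192 + 0.1035) = 1.28 * 0.7227 = 0.9251.

0.9251


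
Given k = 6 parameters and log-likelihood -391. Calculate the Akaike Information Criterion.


Compute:
2k = 2*6 = 12.
-2*loglik = -2*(-391) = 782.
AIC = 12 + 782 = 794.

794


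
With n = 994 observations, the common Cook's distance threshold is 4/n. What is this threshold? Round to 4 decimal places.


Cook's distance cutoff = 4/n = 4/994.
= 0.0040.

0.0040


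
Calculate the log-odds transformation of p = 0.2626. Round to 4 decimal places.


The odds are p/(1-p) = 0.2626 / 0.7374 = 0.3561.
logit(p) = ln(0.3561) = -1.0325.

-1.0325


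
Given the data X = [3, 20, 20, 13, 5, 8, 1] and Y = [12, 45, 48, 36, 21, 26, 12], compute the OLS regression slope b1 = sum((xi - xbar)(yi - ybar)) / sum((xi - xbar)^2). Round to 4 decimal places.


First compute the means: xbar = 10.0000, ybar = 28.5714.
Then S_xx = sum((xi - xbar)^2) = 368.0000.
S_xy = sum((xi - xbar)(yi - ybar)) = 689.0000.
b1 = S_xy / S_xx = 689.0000 / 368.0000 = 1.8723.

1.8723


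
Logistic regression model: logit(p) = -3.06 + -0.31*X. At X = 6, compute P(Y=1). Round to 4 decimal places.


Linear predictor: z = -3.06 + -0.31 * 6 = -4.9200.
P = 1/(1 + exp(4.9200)) = 1/(1 + 137.0026) = 0.0072.

0.0072


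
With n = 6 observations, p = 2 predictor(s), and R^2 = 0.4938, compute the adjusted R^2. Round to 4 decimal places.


Plug in: Adj R^2 = 1 - (1 - 0.4938) * 5/3.
= 1 - 0.5062 * 5/3
= 1 - 2.5310 / 3
= 1 - 0.8437 = 0.1563.

0.1563


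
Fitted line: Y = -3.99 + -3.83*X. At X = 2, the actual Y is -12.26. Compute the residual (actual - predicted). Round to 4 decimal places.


Fitted value at X = 2 is yhat = -3.99 + -3.83*2 = -11.6500.
Residual = -12.26 - -11.6500 = -0.6100.

-0.6100


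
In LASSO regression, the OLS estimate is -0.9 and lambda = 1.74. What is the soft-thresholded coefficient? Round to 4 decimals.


Absolute value: |-0.9| = 0.9.
Compare to lambda = 1.74.
Since |beta| <= lambda, the coefficient is set to 0.

0.0000


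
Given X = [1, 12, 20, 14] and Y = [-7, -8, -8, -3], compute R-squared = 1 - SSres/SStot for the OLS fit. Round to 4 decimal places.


Fit the OLS line: b0 = -6.5311, b1 = 0.0026.
SSres = 16.9987.
SStot = 17.0000.
R^2 = 1 - 16.9987/17.0000 = 0.0001.

0.0001


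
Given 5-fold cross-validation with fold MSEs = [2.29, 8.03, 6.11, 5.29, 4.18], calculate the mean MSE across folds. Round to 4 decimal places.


Total MSE across folds = 25.9000.
CV-MSE = 25.9000/5 = 5.1800.

5.1800


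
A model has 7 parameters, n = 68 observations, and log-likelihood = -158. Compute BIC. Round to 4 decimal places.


k * ln(n) = 7 * ln(68) = 7 * 4.219508 = 29.536556.
-2 * loglik = -2 * (-158) = 316.
BIC = 29.536556 + 316 = 345.536556, which rounds to 345.5366.

345.5366


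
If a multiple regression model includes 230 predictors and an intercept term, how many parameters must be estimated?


Including the intercept, the model has 230 predictor coefficients + 1 intercept.
Total = 231.

231


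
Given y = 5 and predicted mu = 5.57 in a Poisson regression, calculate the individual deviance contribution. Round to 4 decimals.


Compute y*ln(y/mu) = 5*ln(5/5.57) = 5*-0.107957 = -0.539785.
y - mu = -0.57.
D = 2*(-0.539785 - (-0.57)) = 0.060430, which rounds to 0.0604.

0.0604


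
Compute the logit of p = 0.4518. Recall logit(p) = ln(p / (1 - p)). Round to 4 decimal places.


Compute the odds: 0.4518/0.5482 = 0.8242.
Take the natural log: ln(0.8242) = -0.1934.

-0.1934


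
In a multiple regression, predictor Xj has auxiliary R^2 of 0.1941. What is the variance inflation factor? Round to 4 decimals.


Using VIF = 1/(1 - R^2_j):
1 - 0.1941 = 0.8059.
VIF = 1.2408.

1.2408


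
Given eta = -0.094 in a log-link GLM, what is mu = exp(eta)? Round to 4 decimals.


The inverse log link gives:
mu = exp(-0.094) = 0.9103.

0.9103


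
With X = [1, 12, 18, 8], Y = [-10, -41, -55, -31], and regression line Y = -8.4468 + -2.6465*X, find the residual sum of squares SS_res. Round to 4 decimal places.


Compute predicted values, then residuals = yi - yhat_i.
Residuals: [1.0933, -0.7952, 1.0838, -1.3812].
SSres = sum(residual^2) = 4.9100.

4.9100


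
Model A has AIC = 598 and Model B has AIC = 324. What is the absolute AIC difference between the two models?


Absolute difference = |598 - 324| = 274.
The model with lower AIC (B) is preferred.

274


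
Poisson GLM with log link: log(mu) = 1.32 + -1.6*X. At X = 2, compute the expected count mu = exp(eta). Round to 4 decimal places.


Linear predictor: eta = 1.32 + (-1.6)(2) = -1.8800.
Expected count: mu = exp(-1.8800) = 0.1526.

0.1526


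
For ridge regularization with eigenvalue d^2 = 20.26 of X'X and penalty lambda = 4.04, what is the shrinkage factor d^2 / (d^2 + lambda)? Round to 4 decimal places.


Compute the denominator: 20.26 + 4.04 = 24.3000.
Shrinkage factor = 20.26 / 24.3000 = 0.8337.

0.8337


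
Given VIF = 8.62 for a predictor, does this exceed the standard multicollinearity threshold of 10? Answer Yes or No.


The threshold is 10.
VIF = 8.62 is < 10.
Multicollinearity indication: No.

No


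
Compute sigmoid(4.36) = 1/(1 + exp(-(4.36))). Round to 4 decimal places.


exp(-4.3600) = 0.0128.
1 + exp(-z) = 1.0128.
sigmoid = 1/1.0128 = 0.9874.

0.9874


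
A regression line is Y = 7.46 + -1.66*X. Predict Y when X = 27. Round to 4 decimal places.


Predicted value:
Y = 7.46 + (-1.66)(27) = 7.46 + -44.8200 = -37.3600.

-37.3600


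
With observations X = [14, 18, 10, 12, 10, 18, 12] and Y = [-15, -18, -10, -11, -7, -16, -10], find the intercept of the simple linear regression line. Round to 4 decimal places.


The slope is b1 = -1.0861.
Sample means are xbar = 13.4286 and ybar = -12.4286.
Intercept: b0 = -12.4286 - (-1.0861)(13.4286) = 2.1557.

2.1557


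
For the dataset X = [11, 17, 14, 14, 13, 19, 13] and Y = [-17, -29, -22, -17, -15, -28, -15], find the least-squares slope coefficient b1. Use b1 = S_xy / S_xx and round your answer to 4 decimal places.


First compute the means: xbar = 14.4286, ybar = -20.4286.
Then S_xx = sum((xi - xbar)^2) = 43.7143.
S_xy = sum((xi - xbar)(yi - ybar)) = -84.7143.
b1 = S_xy / S_xx = -84.7143 / 43.7143 = -1.9379.

-1.9379


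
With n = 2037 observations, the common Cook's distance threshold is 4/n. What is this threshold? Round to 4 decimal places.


The threshold is 4/n.
4/2037 = 0.0020.

0.0020


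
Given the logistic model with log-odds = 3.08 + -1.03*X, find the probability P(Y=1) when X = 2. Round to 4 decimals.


z = 3.08 + -1.03 * 2 = 1.0200.
Sigmoid: P = 1 / (1 + exp(-1.0200)) = 0.7350.

0.7350


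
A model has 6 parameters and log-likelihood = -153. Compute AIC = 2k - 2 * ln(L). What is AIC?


Compute:
2k = 2*6 = 12.
-2*loglik = -2*(-153) = 306.
AIC = 12 + 306 = 318.

318


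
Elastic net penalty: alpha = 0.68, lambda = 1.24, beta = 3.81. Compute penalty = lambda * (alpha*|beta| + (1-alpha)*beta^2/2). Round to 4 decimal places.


L1 component = 0.68 * |3.81| = 2.5908.
L2 component = 0.32 * 3.81^2 / 2 = 2.3226.
Penalty = 1.24 * (2.5908 + 2.3226) = 1.24 * 4.9134 = 6.0926.

6.0926


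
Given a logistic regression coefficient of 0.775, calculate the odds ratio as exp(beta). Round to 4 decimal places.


Odds ratio = exp(beta) = exp(0.775).
= 2.1706.

2.1706


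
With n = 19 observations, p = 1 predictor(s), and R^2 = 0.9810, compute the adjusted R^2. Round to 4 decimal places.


Adjusted R^2 = 1 - (1 - R^2) * (n-1)/(n-p-1).
(1 - R^2) = 0.0190.
(n-1)/(n-p-1) = 18/17.
(1 - R^2) * (n-1) = 0.0190 * 18 = 0.3420.
Divide by (n-p-1): 0.3420 / 17 = 0.0201.
Adj R^2 = 1 - 0.0201 = 0.9799.

0.9799


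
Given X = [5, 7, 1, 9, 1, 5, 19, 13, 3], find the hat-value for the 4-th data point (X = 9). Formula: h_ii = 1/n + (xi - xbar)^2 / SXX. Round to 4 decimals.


Mean of X: xbar = 7.0000.
SXX = 280.0000.
For X = 9: h = 1/9 + (9 - 7.0000)^2/280.0000 = 0.1254.

0.1254


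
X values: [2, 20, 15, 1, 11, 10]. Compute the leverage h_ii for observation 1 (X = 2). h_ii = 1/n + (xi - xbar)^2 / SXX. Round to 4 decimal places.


Compute xbar = 9.8333 with n = 6 observations.
SXX = 270.8333.
Leverage = 1/6 + (2 - 9.8333)^2/270.8333 = 0.3932.

0.3932


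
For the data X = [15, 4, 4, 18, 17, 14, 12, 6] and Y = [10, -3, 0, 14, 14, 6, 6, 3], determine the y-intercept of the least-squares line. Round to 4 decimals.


First find the slope: b1 = 1.0257.
Means: xbar = 11.2500, ybar = 6.2500.
b0 = ybar - b1 * xbar = 6.2500 - 1.0257 * 11.2500 = -5.2891.

-5.2891


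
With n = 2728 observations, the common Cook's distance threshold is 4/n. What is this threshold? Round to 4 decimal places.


Using the rule of thumb:
Threshold = 4 / 2728 = 0.0015.

0.0015


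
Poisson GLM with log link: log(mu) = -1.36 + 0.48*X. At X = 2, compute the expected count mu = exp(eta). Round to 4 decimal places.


Linear predictor: eta = -1.36 + (0.48)(2) = -0.4000.
Expected count: mu = exp(-0.4000) = 0.6703.

0.6703


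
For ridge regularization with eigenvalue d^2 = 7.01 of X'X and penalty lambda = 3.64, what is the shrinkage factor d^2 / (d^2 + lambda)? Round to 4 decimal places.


Compute the denominator: 7.01 + 3.64 = 10.6500.
Shrinkage factor = 7.01 / 10.6500 = 0.6582.

0.6582


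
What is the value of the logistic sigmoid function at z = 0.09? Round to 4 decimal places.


exp(-0.0900) = 0.9139.
1 + exp(-z) = 1.9139.
sigmoid = 1/1.9139 = 0.5225.

0.5225


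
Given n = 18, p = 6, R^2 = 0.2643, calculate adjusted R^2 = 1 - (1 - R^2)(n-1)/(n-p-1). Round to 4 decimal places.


Plug in: Adj R^2 = 1 - (1 - 0.2643) * 17/11.
= 1 - 0.7357 * 17/11
= 1 - 12.5069 / 11
= 1 - 1.1370 = -0.1370.

-0.1370


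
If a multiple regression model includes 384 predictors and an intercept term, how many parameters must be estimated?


Including the intercept, the model has 384 predictor coefficients + 1 intercept.
Total = 385.

385


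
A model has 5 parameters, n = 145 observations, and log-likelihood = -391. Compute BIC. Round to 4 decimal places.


Compute k*ln(n) = 5*ln(145) = 5*4.976734 = 24.883670.
Then -2*loglik = 782.
BIC = 24.883670 + 782 = 806.883670, which rounds to 806.8837.

806.8837


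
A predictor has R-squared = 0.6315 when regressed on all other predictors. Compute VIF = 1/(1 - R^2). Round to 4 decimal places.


Denominator: 1 - 0.6315 = 0.3685.
VIF = 1 / 0.3685 = 2.7137.

2.7137


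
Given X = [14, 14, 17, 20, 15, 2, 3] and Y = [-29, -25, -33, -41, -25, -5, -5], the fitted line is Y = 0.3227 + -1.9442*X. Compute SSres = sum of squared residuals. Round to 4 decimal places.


Compute predicted values, then residuals = yi - yhat_i.
Residuals: [-2.1039, 1.8961, -0.2713, -2.4387, 3.8403, -1.4343, 0.5099].
SSres = sum(residual^2) = 31.1076.

31.1076


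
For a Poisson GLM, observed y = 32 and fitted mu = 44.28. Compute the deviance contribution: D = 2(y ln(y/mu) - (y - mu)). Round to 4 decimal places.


y/mu = 32/44.28 = 0.722674 (approx.), and ln(32/44.28) = -0.324797.
y * ln(y/mu) = 32 * -0.324797 = -10.393504.
y - mu = -12.28.
D = 2 * (-10.393504 - -12.28) = 3.772992, which rounds to 3.7730.

3.7730


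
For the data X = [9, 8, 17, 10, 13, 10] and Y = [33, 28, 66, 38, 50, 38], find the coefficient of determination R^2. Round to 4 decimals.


Fit the OLS line: b0 = -4.2310, b1 = 4.1550.
SSres = 2.1824.
SStot = 948.8333.
R^2 = 1 - 2.1824/948.8333 = 0.9977.

0.9977


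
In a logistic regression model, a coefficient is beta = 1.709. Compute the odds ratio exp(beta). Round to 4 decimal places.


Odds ratio = exp(beta) = exp(1.709).
= 5.5234.

5.5234


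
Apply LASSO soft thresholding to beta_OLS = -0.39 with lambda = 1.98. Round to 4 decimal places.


|beta_OLS| = 0.39.
lambda = 1.98.
Since |beta| <= lambda, the coefficient is set to 0.
Result = 0.0000.

0.0000


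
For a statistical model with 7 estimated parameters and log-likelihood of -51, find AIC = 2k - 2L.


AIC = 2*7 - 2*(-51).
= 14 + 102 = 116.

116


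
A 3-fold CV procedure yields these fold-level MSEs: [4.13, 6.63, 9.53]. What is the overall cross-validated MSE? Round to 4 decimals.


Total MSE across folds = 20.2900.
CV-MSE = 20.2900/3 = 6.7633.

6.7633


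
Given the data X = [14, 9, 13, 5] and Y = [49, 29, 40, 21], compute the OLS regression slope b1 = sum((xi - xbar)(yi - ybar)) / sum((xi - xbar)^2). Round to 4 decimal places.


The sample means are xbar = 10.2500 and ybar = 34.7500.
Compute S_xx = 50.7500 and S_xy = 147.2500.
Slope b1 = S_xy / S_xx = 147.2500 / 50.7500 = 2.9015.

2.9015


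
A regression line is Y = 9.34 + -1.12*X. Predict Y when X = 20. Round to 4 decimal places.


Substitute X = 20 into the equation:
Y = 9.34 + -1.12 * 20 = 9.34 + -22.4000 = -13.0600.

-13.0600


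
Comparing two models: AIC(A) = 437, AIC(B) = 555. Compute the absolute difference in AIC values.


|AIC_A - AIC_B| = |437 - 555| = 118.
Model A is preferred (lower AIC).

118


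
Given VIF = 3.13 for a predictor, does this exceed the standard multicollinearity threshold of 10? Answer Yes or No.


The threshold is 10.
VIF = 3.13 is < 10.
Multicollinearity indication: No.

No


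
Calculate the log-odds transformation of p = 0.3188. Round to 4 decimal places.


The odds are p/(1-p) = 0.3188 / 0.6812 = 0.4680.
logit(p) = ln(0.4680) = -0.7593.

-0.7593


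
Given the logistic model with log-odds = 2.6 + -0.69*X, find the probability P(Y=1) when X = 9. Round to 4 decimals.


Linear predictor: z = 2.6 + -0.69 * 9 = -3.6100.
P = 1/(1 + exp(3.6100)) = 1/(1 + 36.9661) = 0.0263.

0.0263


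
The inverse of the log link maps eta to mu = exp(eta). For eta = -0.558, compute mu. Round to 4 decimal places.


mu = exp(eta) = exp(-0.558).
= 0.5724.

0.5724


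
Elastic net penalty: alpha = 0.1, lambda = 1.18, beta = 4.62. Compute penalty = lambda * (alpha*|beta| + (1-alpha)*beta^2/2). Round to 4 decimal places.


Compute:
L1 = 0.1 * 4.62 = 0.4620.
L2 = 0.9 * 4.62^2 / 2 = 9.6050.
Penalty = 1.18 * (0.4620 + 9.6050) = 11.8790.

11.8790


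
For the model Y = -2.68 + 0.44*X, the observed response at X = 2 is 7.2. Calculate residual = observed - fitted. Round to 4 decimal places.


Fitted value at X = 2 is yhat = -2.68 + 0.44*2 = -1.8000.
Residual = 7.2 - -1.8000 = 9.0000.

9.0000


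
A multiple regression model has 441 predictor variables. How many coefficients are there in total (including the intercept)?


Each predictor gets one coefficient, plus one intercept.
Total parameters = 441 + 1 = 442.

442


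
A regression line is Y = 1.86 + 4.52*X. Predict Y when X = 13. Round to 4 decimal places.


Substitute X = 13 into the equation:
Y = 1.86 + 4.52 * 13 = 1.86 + 58.7600 = 60.6200.

60.6200


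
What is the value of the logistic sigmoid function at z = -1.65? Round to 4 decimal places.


Compute exp(1.6500) = 5.2070.
Sigmoid = 1 / (1 + 5.2070) = 1 / 6.2070 = 0.1611.

0.1611


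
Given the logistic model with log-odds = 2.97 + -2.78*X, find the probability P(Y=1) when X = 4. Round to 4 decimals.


Compute z = 2.97 + (-2.78)(4) = -8.1500.
exp(-z) = 3463.3791.
P = 1/(1 + 3463.3791) = 0.0003.

0.0003


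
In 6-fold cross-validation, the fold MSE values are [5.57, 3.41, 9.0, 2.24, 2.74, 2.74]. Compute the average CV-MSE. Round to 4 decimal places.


Total MSE across folds = 25.7000.
CV-MSE = 25.7000/6 = 4.2833.

4.2833


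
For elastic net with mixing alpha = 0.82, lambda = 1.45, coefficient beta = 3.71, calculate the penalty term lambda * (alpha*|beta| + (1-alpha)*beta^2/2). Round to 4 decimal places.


alpha * |beta| = 0.82 * 3.71 = 3.0422.
(1-alpha) * beta^2/2 = 0.18 * 13.7641/2 = 1.2388.
Total = 1.45 * (3.0422 + 1.2388) = 6.2074.

6.2074


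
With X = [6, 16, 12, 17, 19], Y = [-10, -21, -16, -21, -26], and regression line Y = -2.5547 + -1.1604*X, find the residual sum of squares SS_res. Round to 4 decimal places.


Predicted values from Y = -2.5547 + -1.1604*X.
Residuals: [-0.4829, 0.1211, 0.4795, 1.2815, -1.3977].
SSres = 4.0736.

4.0736


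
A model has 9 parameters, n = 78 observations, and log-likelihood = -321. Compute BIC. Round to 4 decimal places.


ln(78) = 4.356709.
k * ln(n) = 9 * 4.356709 = 39.210381.
-2L = 642.
BIC = 39.210381 + 642 = 681.210381, which rounds to 681.2104.

681.2104


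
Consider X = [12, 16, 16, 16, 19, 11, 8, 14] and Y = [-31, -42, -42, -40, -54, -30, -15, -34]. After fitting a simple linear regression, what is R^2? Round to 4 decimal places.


After computing the OLS fit (b0=8.9302, b1=-3.2093):
SSres = 32.2326, SStot = 918.0000.
R^2 = 1 - 32.2326/918.0000 = 0.9649.

0.9649


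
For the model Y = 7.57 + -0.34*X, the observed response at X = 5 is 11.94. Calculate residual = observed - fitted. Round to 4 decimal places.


Compute yhat = 7.57 + (-0.34)(5) = 5.8700.
Residual = actual - predicted = 11.94 - 5.8700 = 6.0700.

6.0700


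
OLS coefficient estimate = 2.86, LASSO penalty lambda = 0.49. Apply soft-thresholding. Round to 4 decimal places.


Absolute value: |2.86| = 2.86.
Compare to lambda = 0.49.
Since |beta| > lambda, coefficient = sign(beta)*(|beta| - lambda) = 2.3700.

2.3700


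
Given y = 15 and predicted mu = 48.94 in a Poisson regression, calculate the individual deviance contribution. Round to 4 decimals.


Compute y*ln(y/mu) = 15*ln(15/48.94) = 15*-1.182545 = -17.738175.
y - mu = -33.94.
D = 2*(-17.738175 - (-33.94)) = 32.403650, which rounds to 32.4037.

32.4037


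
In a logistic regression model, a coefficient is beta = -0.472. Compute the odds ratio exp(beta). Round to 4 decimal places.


The odds ratio is computed as:
OR = e^(-0.472) = 0.6238.

0.6238


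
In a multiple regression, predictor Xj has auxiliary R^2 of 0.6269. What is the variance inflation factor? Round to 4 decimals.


Using VIF = 1/(1 - R^2_j):
1 - 0.6269 = 0.3731.
VIF = 2.6802.

2.6802


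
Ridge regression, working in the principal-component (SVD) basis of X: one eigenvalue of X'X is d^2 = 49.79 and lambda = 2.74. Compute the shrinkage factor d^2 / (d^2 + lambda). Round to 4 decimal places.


Denominator = d^2 + lambda = 49.79 + 2.74 = 52.5300.
Shrinkage = 49.79 / 52.5300 = 0.9478.

0.9478


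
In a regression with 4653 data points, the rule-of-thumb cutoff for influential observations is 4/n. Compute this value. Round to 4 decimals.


Using the rule of thumb:
Threshold = 4 / 4653 = 0.0009.

0.0009


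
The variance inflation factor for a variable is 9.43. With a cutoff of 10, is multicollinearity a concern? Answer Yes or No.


The threshold is 10.
VIF = 9.43 is < 10.
Multicollinearity indication: No.

No


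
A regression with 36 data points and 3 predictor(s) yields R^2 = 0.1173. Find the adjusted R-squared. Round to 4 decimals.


Plug in: Adj R^2 = 1 - (1 - 0.1173) * 35/32.
= 1 - 0.8827 * 35/32
= 1 - 30.8945 / 32
= 1 - 0.9655 = 0.0345.

0.0345


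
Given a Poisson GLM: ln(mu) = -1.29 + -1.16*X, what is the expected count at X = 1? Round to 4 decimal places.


Linear predictor: eta = -1.29 + (-1.16)(1) = -2.4500.
Expected count: mu = exp(-2.4500) = 0.0863.

0.0863


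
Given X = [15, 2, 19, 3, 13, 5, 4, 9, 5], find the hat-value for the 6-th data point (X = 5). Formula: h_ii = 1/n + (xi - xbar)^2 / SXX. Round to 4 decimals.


Mean of X: xbar = 8.3333.
SXX = 290.0000.
For X = 5: h = 1/9 + (5 - 8.3333)^2/290.0000 = 0.1494.

0.1494


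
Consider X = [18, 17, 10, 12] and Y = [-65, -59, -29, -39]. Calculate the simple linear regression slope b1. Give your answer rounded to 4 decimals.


The sample means are xbar = 14.2500 and ybar = -48.0000.
Compute S_xx = 44.7500 and S_xy = -195.0000.
Slope b1 = S_xy / S_xx = -195.0000 / 44.7500 = -4.3575.

-4.3575


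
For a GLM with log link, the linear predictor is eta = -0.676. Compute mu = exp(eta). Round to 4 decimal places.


mu = exp(eta) = exp(-0.676).
= 0.5086.

0.5086


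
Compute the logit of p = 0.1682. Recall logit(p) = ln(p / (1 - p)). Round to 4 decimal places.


The odds are p/(1-p) = 0.1682 / 0.8318 = 0.2022.
logit(p) = ln(0.2022) = -1.5984.

-1.5984


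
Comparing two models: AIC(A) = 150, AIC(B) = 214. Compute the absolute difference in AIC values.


Absolute difference = |150 - 214| = 64.
The model with lower AIC (A) is preferred.

64


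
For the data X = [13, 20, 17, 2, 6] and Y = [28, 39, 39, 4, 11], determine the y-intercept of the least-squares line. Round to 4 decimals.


Compute b1 = 2.1199 from the OLS formula.
With xbar = 11.6000 and ybar = 24.2000, the intercept is:
b0 = 24.2000 - 2.1199 * 11.6000 = -0.3908.

-0.3908


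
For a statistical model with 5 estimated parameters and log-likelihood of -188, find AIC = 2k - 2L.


Compute:
2k = 2*5 = 10.
-2*loglik = -2*(-188) = 376.
AIC = 10 + 376 = 386.

386


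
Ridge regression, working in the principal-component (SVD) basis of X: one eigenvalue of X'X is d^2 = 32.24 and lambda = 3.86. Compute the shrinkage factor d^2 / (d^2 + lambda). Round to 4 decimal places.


d^2 + lambda = 32.24 + 3.86 = 36.1000.
Shrinkage factor = 32.24/36.1000 = 0.8931.

0.8931


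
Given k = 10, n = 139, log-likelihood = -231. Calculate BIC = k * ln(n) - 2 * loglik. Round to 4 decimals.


k * ln(n) = 10 * ln(139) = 10 * 4.934474 = 49.344740.
-2 * loglik = -2 * (-231) = 462.
BIC = 49.344740 + 462 = 511.344740, which rounds to 511.3447.

511.3447


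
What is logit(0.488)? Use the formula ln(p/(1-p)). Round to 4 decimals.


1 - p = 0.512.
p/(1-p) = 0.9531.
logit = ln(0.9531) = -0.0480.

-0.0480


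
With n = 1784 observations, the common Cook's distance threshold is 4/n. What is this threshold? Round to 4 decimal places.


Using the rule of thumb:
Threshold = 4 / 1784 = 0.0022.

0.0022


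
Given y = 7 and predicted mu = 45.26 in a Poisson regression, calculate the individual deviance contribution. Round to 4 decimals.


y/mu = 7/45.26 = 0.154662 (approx.), and ln(7/45.26) = -1.866513.
y * ln(y/mu) = 7 * -1.866513 = -13.065591.
y - mu = -38.26.
D = 2 * (-13.065591 - -38.26) = 50.388818, which rounds to 50.3888.

50.3888


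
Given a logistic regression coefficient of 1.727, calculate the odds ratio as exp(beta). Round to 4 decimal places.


Odds ratio = exp(beta) = exp(1.727).
= 5.6238.

5.6238


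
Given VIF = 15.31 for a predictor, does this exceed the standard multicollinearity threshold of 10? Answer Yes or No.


The threshold is 10.
VIF = 15.31 is >= 10.
Multicollinearity indication: Yes.

Yes


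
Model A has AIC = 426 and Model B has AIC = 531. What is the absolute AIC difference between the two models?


Absolute difference = |426 - 531| = 105.
The model with lower AIC (A) is preferred.

105


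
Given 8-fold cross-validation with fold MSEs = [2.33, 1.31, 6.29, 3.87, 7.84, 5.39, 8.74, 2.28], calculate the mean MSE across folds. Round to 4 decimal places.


Sum of fold MSEs = 38.0500.
Average = 38.0500 / 8 = 4.7563.

4.7563


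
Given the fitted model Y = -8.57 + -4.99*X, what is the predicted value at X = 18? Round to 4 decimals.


Predicted value:
Y = -8.57 + (-4.99)(18) = -8.57 + -89.8200 = -98.3900.

-98.3900


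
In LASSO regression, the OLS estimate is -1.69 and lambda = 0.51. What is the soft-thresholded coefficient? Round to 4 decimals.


|beta_OLS| = 1.69.
lambda = 0.51.
Since |beta| > lambda, coefficient = sign(beta)*(|beta| - lambda) = -1.1800.
Result = -1.1800.

-1.1800


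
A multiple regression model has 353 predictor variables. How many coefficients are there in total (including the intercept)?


Including the intercept, the model has 353 predictor coefficients + 1 intercept.
Total = 354.

354


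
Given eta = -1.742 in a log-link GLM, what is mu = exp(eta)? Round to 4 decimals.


mu = exp(eta) = exp(-1.742).
= 0.1752.

0.1752
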